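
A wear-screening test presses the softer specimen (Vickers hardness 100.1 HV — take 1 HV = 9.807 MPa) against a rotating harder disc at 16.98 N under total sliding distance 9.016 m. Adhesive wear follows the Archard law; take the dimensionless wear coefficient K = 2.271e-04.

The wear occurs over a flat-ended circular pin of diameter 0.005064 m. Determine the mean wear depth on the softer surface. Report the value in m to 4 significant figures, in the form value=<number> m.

All working math holds exact precision. Intermediates are displayed rounded — rounded just once: 4 significant figures.
Convert: Hardness H = 100.1 HV × 9.807 MPa/HV = 981.7 MPa = 9.817e+08 Pa.
Convert: Contact area A = π·d²/4 = π·(0.005064 m)²/4 = 2.014e-05 m².
Working in SI base units: W = 16.98 N, H = 9.817e+08 Pa, K = 2.271e-04.
Worn volume V = K·W·L/H = 2.271e-04 · 16.98 · 9.016 / 9.817e+08 = 3.542e-11 m³.
Depth of wear h = V/A = 3.542e-11 / 2.014e-05 = 1.758e-06 m.

value=1.758e-06 m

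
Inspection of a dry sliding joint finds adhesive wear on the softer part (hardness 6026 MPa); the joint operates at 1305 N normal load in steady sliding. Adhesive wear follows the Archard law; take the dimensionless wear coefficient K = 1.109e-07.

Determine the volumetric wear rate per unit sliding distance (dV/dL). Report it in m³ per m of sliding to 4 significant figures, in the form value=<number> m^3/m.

value=2.402e-14 m^3/m

Shown intermediates are rounded; every step runs at full precision, and a lone final rounding to 4 significant figures.
Hardness H = 6026 MPa = 6.026e+09 Pa.
Expressed in SI base units: W = 1305 N, H = 6.026e+09 Pa, K = 1.109e-07.
Volumetric rate dV/dL = K·W/H: 1.109e-07 · 1305 / 6.026e+09 = 2.402e-14 m³/m.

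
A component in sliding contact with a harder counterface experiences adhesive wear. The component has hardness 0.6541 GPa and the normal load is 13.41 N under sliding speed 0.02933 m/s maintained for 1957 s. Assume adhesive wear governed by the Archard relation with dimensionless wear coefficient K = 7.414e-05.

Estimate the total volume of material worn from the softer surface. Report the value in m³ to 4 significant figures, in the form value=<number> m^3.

value=8.724e-11 m^3

Every step maintains full float precision. The intermediates are printed rounded; rounded just once to 4 significant figures.
Sliding distance L = v·t = 0.02933 m/s × 1957 s = 57.40 m.
Hardness H = 0.6541 GPa = 6.541e+08 Pa.
In SI base units, W = 13.41 N, H = 6.541e+08 Pa, K = 7.414e-05.
Archard relation: V = K·W·L/H = 7.414e-05 · 13.41 · 57.40 / 6.541e+08 = 8.724e-11 m³.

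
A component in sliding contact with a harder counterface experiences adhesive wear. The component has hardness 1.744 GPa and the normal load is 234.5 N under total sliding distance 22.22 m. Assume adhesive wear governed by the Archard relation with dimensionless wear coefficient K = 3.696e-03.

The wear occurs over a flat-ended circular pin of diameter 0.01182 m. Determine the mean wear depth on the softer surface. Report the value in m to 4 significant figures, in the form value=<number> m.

value=1.006e-04 m

Quoted intermediates are rounded — the algebra keeps full precision. Rounded once at the end: four significant digits.
Hardness H = 1.744 GPa = 1.744e+09 Pa.
Contact area A = π·d²/4 = π·(0.01182 m)²/4 = 1.097e-04 m².
Restated in SI base units: W = 234.5 N, H = 1.744e+09 Pa, K = 3.696e-03.
Wear volume V = K·W·L/H = 3.696e-03 · 234.5 · 22.22 / 1.744e+09 = 1.104e-08 m³.
Mean wear depth h = V/A = 1.104e-08 / 1.097e-04 = 1.006e-04 m.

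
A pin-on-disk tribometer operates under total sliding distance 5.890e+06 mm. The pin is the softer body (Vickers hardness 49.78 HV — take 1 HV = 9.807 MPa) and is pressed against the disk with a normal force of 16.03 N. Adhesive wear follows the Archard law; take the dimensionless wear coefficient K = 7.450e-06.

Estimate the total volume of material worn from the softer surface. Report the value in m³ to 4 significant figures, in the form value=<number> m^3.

Each operation maintains exact precision. Intermediates appear rounded; one last rounding, at 4 significant figures.
Distance L = 5.890e+06 mm = 5890 m.
Hardness H = 49.78 HV × 9.807 MPa/HV = 488.2 MPa = 4.882e+08 Pa.
Collected in SI base units: W = 16.03 N, H = 4.882e+08 Pa, K = 7.450e-06.
Archard relation: V = K·W·L/H = 7.450e-06 · 16.03 · 5890 / 4.882e+08 = 1.441e-09 m³.

value=1.441e-09 m^3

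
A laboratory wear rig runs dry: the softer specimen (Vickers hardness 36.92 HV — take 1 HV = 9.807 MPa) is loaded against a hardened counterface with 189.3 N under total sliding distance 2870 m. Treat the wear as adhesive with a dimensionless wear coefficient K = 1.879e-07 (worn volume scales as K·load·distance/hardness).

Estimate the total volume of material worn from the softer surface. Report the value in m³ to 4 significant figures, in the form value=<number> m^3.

value=2.819e-10 m^3

The computation maintains exact precision, and quoted intermediates are rounded — one last rounding to 4 significant figures.
Convert: Hardness H = 36.92 HV × 9.807 MPa/HV = 362.1 MPa = 3.621e+08 Pa.
Working in SI base units: W = 189.3 N, H = 3.621e+08 Pa, K = 1.879e-07.
Archard volume V = K·W·L/H = 1.879e-07 · 189.3 · 2870 / 3.621e+08 = 2.819e-10 m³.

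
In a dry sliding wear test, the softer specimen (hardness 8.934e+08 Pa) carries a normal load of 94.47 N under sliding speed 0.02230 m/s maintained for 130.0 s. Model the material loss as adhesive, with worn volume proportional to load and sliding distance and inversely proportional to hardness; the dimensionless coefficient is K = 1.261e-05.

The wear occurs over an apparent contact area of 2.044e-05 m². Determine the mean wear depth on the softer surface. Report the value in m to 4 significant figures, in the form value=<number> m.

value=1.891e-07 m

Intermediates are printed rounded. Every step runs at full precision; rounded once at the end to four significant digits.
Convert: Total distance L = v·t = 0.02230 m/s × 130.0 s = 2.899 m.
Expressed in SI base units: W = 94.47 N, H = 8.934e+08 Pa, K = 1.261e-05.
The Archard volume V = K·W·L/H = 1.261e-05 · 94.47 · 2.899 / 8.934e+08 = 3.866e-12 m³.
Mean depth h = V/A = 3.866e-12 / 2.044e-05 = 1.891e-07 m.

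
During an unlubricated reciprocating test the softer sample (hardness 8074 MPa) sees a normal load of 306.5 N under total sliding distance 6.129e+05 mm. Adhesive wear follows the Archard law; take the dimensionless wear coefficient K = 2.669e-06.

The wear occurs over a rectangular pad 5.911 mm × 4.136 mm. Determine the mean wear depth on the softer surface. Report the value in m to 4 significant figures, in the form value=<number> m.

The intermediates are displayed rounded, and the algebra maintains full float precision — rounded just once, at four significant figures.
Distance covered L = 6.129e+05 mm = 612.9 m.
Hardness H = 8074 MPa = 8.074e+09 Pa.
Pad sides 5.911 mm × 4.136 mm = 0.005911 m × 0.004136 m. Contact area A = 0.005911 m × 0.004136 m = 2.445e-05 m².
In SI base units, W = 306.5 N, H = 8.074e+09 Pa, K = 2.669e-06.
The Archard volume V = K·W·L/H = 2.669e-06 · 306.5 · 612.9 / 8.074e+09 = 6.210e-11 m³.
Depth h = V/A = 6.210e-11 / 2.445e-05 = 2.540e-06 m.

value=2.540e-06 m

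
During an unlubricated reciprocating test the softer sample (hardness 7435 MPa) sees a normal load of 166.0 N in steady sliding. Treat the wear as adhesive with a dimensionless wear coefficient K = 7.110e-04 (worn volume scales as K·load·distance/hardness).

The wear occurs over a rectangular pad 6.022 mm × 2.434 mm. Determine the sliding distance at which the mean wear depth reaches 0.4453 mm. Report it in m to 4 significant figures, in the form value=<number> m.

value=411.2 m

Each operation maintains full precision. Printed values are rounded, and one last rounding, at 4 significant figures.
Hardness H = 7435 MPa = 7.435e+09 Pa.
Pad sides 6.022 mm × 2.434 mm = 0.006022 m × 0.002434 m. Contact area A = 0.006022 m × 0.002434 m = 1.466e-05 m².
Depth limit h_lim = 0.4453 mm = 4.453e-04 m.
As SI base values: W = 166.0 N, H = 7.435e+09 Pa, K = 7.110e-04.
Permissible volume V_lim = h_lim·A = 4.453e-04 · 1.466e-05 = 6.527e-09 m³.
Sliding life L = V_lim·H/(K·W) = 6.527e-09 · 7.435e+09 / (7.110e-04 · 166.0) = 411.2 m.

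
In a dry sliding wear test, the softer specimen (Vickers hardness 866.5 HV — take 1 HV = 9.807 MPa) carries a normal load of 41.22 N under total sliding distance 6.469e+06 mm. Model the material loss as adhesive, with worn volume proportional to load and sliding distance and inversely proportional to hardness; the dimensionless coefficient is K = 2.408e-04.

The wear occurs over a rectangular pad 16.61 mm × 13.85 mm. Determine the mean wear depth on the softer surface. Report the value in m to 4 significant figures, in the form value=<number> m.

value=3.285e-05 m

Shown intermediates are rounded; the computation maintains full precision, and rounded just once: 4 significant digits.
Convert: Distance covered L = 6.469e+06 mm = 6469 m.
Convert: Hardness H = 866.5 HV × 9.807 MPa/HV = 8498 MPa = 8.498e+09 Pa.
Convert: Pad sides 16.61 mm × 13.85 mm = 0.01661 m × 0.01385 m. Contact area A = 0.01661 m × 0.01385 m = 2.300e-04 m².
As SI base values: W = 41.22 N, H = 8.498e+09 Pa, K = 2.408e-04.
Archard relation: V = K·W·L/H = 2.408e-04 · 41.22 · 6469 / 8.498e+09 = 7.556e-09 m³.
Mean depth h = V/A = 7.556e-09 / 2.300e-04 = 3.285e-05 m.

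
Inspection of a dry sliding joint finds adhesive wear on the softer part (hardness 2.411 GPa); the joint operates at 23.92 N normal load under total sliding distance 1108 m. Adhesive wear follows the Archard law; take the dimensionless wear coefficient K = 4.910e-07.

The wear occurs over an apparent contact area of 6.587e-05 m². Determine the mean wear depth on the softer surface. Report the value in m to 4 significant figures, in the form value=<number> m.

value=8.194e-08 m

The intermediates appear rounded, and the algebra maintains exact precision; one final rounding, at four significant figures.
Convert: Hardness H = 2.411 GPa = 2.411e+09 Pa.
In SI base units, W = 23.92 N, H = 2.411e+09 Pa, K = 4.910e-07.
Worn volume V = K·W·L/H = 4.910e-07 · 23.92 · 1108 / 2.411e+09 = 5.397e-12 m³.
Mean wear depth h = V/A = 5.397e-12 / 6.587e-05 = 8.194e-08 m.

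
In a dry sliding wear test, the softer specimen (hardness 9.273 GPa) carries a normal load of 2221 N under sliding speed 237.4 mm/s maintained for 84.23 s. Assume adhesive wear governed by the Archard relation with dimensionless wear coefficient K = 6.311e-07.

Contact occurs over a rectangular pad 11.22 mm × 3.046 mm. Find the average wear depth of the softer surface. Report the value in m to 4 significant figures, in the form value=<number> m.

Every step carries full float precision. Intermediates are printed rounded — one final rounding, at four significant digits.
Sliding speed v = 237.4 mm/s = 0.2374 m/s. The distance L = v·t = 0.2374 m/s × 84.23 s = 20.00 m.
Hardness H = 9.273 GPa = 9.273e+09 Pa.
Pad sides 11.22 mm × 3.046 mm = 0.01122 m × 0.003046 m. Contact area A = 0.01122 m × 0.003046 m = 3.418e-05 m².
In SI base units, W = 2221 N, H = 9.273e+09 Pa, K = 6.311e-07.
By Archard's law, V = K·W·L/H = 6.311e-07 · 2221 · 20.00 / 9.273e+09 = 3.023e-12 m³.
Wear depth h = V/A = 3.023e-12 / 3.418e-05 = 8.844e-08 m.

value=8.844e-08 m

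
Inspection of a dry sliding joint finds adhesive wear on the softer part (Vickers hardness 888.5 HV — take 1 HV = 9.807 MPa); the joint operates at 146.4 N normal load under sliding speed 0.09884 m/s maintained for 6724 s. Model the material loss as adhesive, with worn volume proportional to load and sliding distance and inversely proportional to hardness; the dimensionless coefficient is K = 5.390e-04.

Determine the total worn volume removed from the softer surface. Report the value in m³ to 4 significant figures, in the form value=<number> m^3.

value=6.019e-09 m^3

The intermediates are displayed rounded, and the algebra maintains full float precision — one final rounding to 4 significant figures.
Sliding distance L = v·t = 0.09884 m/s × 6724 s = 664.6 m.
Hardness H = 888.5 HV × 9.807 MPa/HV = 8714 MPa = 8.714e+09 Pa.
Collected in SI base units: W = 146.4 N, H = 8.714e+09 Pa, K = 5.390e-04.
Archard relation: V = K·W·L/H = 5.390e-04 · 146.4 · 664.6 / 8.714e+09 = 6.019e-09 m³.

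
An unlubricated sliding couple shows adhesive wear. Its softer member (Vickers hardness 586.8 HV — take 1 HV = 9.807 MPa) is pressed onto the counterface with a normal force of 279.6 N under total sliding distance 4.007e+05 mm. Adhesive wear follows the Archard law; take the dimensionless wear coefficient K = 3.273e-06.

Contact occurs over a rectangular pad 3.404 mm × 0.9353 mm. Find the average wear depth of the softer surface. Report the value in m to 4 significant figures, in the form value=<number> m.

value=2.001e-05 m

Every step runs at exact precision. Intermediates are printed rounded, and rounded once at the end: 4 significant digits.
Path length L = 4.007e+05 mm = 400.7 m.
Hardness H = 586.8 HV × 9.807 MPa/HV = 5755 MPa = 5.755e+09 Pa.
Pad sides 3.404 mm × 0.9353 mm = 3.404e-03 m × 9.353e-04 m. Contact area A = 3.404e-03 m × 9.353e-04 m = 3.184e-06 m².
SI base units throughout: W = 279.6 N, H = 5.755e+09 Pa, K = 3.273e-06.
Archard relation: V = K·W·L/H = 3.273e-06 · 279.6 · 400.7 / 5.755e+09 = 6.372e-11 m³.
Mean depth h = V/A = 6.372e-11 / 3.184e-06 = 2.001e-05 m.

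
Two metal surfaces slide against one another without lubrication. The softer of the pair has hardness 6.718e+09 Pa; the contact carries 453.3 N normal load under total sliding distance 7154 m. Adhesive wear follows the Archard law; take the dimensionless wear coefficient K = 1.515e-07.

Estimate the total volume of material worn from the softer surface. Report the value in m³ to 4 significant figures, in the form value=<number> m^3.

Displayed values are rounded; the computation carries full precision, and rounded once at the end to 4 significant digits.
Working in SI base units: W = 453.3 N, H = 6.718e+09 Pa, K = 1.515e-07.
Wear volume V = K·W·L/H = 1.515e-07 · 453.3 · 7154 / 6.718e+09 = 7.313e-11 m³.

value=7.313e-11 m^3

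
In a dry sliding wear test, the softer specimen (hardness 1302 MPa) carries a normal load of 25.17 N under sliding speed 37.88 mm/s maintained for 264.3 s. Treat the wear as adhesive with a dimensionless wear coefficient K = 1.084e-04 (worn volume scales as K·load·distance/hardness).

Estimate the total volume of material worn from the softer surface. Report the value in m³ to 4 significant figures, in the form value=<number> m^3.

value=2.098e-11 m^3

The intermediates appear rounded — each operation maintains full precision. Rounded once at the end: 4 significant figures.
Convert: Sliding speed v = 37.88 mm/s = 0.03788 m/s. The distance L = v·t = 0.03788 m/s × 264.3 s = 10.01 m.
Convert: Hardness H = 1302 MPa = 1.302e+09 Pa.
As SI base values: W = 25.17 N, H = 1.302e+09 Pa, K = 1.084e-04.
Apply Archard: V = K·W·L/H = 1.084e-04 · 25.17 · 10.01 / 1.302e+09 = 2.098e-11 m³.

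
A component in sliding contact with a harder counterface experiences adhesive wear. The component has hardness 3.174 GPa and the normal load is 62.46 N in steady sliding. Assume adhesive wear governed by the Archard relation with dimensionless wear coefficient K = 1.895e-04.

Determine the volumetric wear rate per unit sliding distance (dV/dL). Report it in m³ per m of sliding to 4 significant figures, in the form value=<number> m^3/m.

Quoted intermediates are rounded — the algebra holds full precision; a single final rounding, at 4 significant digits.
Convert: Hardness H = 3.174 GPa = 3.174e+09 Pa.
Working in SI base units: W = 62.46 N, H = 3.174e+09 Pa, K = 1.895e-04.
Sliding wear rate dV/dL = K·W/H: 1.895e-04 · 62.46 / 3.174e+09 = 3.729e-12 m³/m.

value=3.729e-12 m^3/m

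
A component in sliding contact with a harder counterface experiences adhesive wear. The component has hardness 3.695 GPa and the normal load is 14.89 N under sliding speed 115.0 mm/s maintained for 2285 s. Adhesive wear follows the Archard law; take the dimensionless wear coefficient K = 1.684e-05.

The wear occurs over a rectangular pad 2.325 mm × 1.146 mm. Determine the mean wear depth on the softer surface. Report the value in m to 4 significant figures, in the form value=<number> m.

Each operation keeps exact precision; displayed values are rounded; rounded just once, at 4 significant figures.
Convert: Sliding speed v = 115.0 mm/s = 0.1150 m/s. Path length L = v·t = 0.1150 m/s × 2285 s = 262.8 m.
Convert: Hardness H = 3.695 GPa = 3.695e+09 Pa.
Convert: Pad sides 2.325 mm × 1.146 mm = 0.002325 m × 0.001146 m. Contact area A = 0.002325 m × 0.001146 m = 2.664e-06 m².
SI base units throughout: W = 14.89 N, H = 3.695e+09 Pa, K = 1.684e-05.
The Archard volume V = K·W·L/H = 1.684e-05 · 14.89 · 262.8 / 3.695e+09 = 1.783e-11 m³.
Mean depth h = V/A = 1.783e-11 / 2.664e-06 = 6.693e-06 m.

value=6.693e-06 m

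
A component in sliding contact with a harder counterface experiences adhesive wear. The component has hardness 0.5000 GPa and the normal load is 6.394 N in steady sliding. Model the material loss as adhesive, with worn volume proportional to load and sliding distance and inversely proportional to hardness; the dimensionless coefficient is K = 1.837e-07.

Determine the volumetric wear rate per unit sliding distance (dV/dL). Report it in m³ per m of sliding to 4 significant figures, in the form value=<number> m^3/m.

value=2.349e-15 m^3/m

The intermediates are displayed rounded. All working math maintains full precision, and a lone final rounding to 4 significant figures.
Convert: Hardness H = 0.5000 GPa = 5.000e+08 Pa.
As SI base values: W = 6.394 N, H = 5.000e+08 Pa, K = 1.837e-07.
Rate of wear dV/dL = K·W/H: 1.837e-07 · 6.394 / 5.000e+08 = 2.349e-15 m³/m.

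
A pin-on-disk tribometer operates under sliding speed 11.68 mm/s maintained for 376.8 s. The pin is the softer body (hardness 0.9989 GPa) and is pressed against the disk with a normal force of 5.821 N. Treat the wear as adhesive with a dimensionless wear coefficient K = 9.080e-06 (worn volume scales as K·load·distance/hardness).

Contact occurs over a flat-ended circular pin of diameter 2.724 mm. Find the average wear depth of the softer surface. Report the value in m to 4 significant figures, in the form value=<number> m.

The algebra runs at exact precision — intermediate values are printed rounded — one final rounding: 4 significant figures.
Convert: Sliding speed v = 11.68 mm/s = 0.01168 m/s. The distance L = v·t = 0.01168 m/s × 376.8 s = 4.401 m.
Convert: Hardness H = 0.9989 GPa = 9.989e+08 Pa.
Convert: Pin diameter d = 2.724 mm = 0.002724 m. Contact area A = π·d²/4 = π·(0.002724 m)²/4 = 5.828e-06 m².
Restated in SI base units: W = 5.821 N, H = 9.989e+08 Pa, K = 9.080e-06.
Wear volume V = K·W·L/H = 9.080e-06 · 5.821 · 4.401 / 9.989e+08 = 2.329e-13 m³.
Wear depth h = V/A = 2.329e-13 / 5.828e-06 = 3.996e-08 m.

value=3.996e-08 m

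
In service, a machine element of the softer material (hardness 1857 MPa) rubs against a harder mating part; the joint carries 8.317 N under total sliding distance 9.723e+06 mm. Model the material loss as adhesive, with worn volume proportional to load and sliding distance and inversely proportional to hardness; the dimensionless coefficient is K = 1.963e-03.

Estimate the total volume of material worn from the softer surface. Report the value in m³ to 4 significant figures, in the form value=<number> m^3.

value=8.548e-08 m^3

The algebra keeps full precision; shown intermediates are rounded; rounded once at the end to 4 significant digits.
Distance covered L = 9.723e+06 mm = 9723 m.
Hardness H = 1857 MPa = 1.857e+09 Pa.
As SI base values: W = 8.317 N, H = 1.857e+09 Pa, K = 1.963e-03.
The Archard volume V = K·W·L/H = 1.963e-03 · 8.317 · 9723 / 1.857e+09 = 8.548e-08 m³.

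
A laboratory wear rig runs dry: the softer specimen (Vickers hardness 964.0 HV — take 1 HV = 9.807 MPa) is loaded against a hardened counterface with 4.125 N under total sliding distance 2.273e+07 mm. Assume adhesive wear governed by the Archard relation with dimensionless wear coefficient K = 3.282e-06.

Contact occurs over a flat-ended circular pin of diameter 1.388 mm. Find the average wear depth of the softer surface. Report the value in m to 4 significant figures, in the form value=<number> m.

value=2.151e-05 m

The intermediates are shown rounded, and all arithmetic maintains full precision, and one last rounding: four significant figures.
Convert: The distance L = 2.273e+07 mm = 2.273e+04 m.
Convert: Hardness H = 964.0 HV × 9.807 MPa/HV = 9454 MPa = 9.454e+09 Pa.
Convert: Pin diameter d = 1.388 mm = 0.001388 m. Contact area A = π·d²/4 = π·(0.001388 m)²/4 = 1.513e-06 m².
In SI base units, W = 4.125 N, H = 9.454e+09 Pa, K = 3.282e-06.
Volume removed: V = K·W·L/H = 3.282e-06 · 4.125 · 2.273e+04 / 9.454e+09 = 3.255e-11 m³.
Depth h = V/A = 3.255e-11 / 1.513e-06 = 2.151e-05 m.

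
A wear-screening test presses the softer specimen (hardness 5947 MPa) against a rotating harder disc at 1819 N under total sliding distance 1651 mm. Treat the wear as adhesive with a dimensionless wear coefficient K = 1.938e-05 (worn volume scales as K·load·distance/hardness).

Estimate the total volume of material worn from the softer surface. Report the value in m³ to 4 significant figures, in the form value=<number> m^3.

value=9.787e-12 m^3

The algebra runs at full precision. The intermediates appear rounded; a single final rounding: four significant digits.
Sliding distance L = 1651 mm = 1.651 m.
Hardness H = 5947 MPa = 5.947e+09 Pa.
As SI base values: W = 1819 N, H = 5.947e+09 Pa, K = 1.938e-05.
Worn volume V = K·W·L/H = 1.938e-05 · 1819 · 1.651 / 5.947e+09 = 9.787e-12 m³.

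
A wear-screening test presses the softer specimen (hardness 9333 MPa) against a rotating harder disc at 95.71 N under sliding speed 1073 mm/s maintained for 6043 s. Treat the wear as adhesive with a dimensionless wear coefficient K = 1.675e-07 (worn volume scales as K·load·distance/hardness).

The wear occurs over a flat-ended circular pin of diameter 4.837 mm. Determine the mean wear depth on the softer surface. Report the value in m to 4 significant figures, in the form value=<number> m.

value=6.061e-07 m

Intermediates are printed rounded. Each operation keeps exact precision, and rounded once at the end, at four significant figures.
Convert: Sliding speed v = 1073 mm/s = 1.073 m/s. Path length L = v·t = 1.073 m/s × 6043 s = 6484 m.
Convert: Hardness H = 9333 MPa = 9.333e+09 Pa.
Convert: Pin diameter d = 4.837 mm = 0.004837 m. Contact area A = π·d²/4 = π·(0.004837 m)²/4 = 1.838e-05 m².
Restated in SI base units: W = 95.71 N, H = 9.333e+09 Pa, K = 1.675e-07.
By Archard's law, V = K·W·L/H = 1.675e-07 · 95.71 · 6484 / 9.333e+09 = 1.114e-11 m³.
Mean wear depth h = V/A = 1.114e-11 / 1.838e-05 = 6.061e-07 m.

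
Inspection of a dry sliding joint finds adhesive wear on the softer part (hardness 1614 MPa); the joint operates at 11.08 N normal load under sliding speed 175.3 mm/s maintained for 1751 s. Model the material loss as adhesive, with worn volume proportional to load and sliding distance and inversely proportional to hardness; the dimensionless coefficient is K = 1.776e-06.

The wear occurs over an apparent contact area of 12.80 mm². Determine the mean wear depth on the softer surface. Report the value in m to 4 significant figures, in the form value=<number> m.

Intermediate values are printed rounded, and each operation maintains full precision; a lone final rounding: four significant digits.
Convert: Sliding speed v = 175.3 mm/s = 0.1753 m/s. Distance L = v·t = 0.1753 m/s × 1751 s = 307.0 m.
Convert: Hardness H = 1614 MPa = 1.614e+09 Pa.
Convert: Contact area A = 12.80 mm² = 1.280e-05 m².
Collected in SI base units: W = 11.08 N, H = 1.614e+09 Pa, K = 1.776e-06.
Apply Archard: V = K·W·L/H = 1.776e-06 · 11.08 · 307.0 / 1.614e+09 = 3.742e-12 m³.
Mean depth h = V/A = 3.742e-12 / 1.280e-05 = 2.924e-07 m.

value=2.924e-07 m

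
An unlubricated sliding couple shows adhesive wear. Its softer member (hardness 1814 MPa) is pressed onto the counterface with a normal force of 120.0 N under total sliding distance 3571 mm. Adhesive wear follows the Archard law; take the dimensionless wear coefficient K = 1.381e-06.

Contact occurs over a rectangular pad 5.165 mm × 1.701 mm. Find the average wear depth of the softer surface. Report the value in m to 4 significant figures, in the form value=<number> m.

value=3.713e-08 m

Displayed values are rounded, and the computation maintains exact precision — a single final rounding to four significant digits.
Distance L = 3571 mm = 3.571 m.
Hardness H = 1814 MPa = 1.814e+09 Pa.
Pad sides 5.165 mm × 1.701 mm = 0.005165 m × 0.001701 m. Contact area A = 0.005165 m × 0.001701 m = 8.786e-06 m².
Restated in SI base units: W = 120.0 N, H = 1.814e+09 Pa, K = 1.381e-06.
Worn volume V = K·W·L/H = 1.381e-06 · 120.0 · 3.571 / 1.814e+09 = 3.262e-13 m³.
Average depth h = V/A = 3.262e-13 / 8.786e-06 = 3.713e-08 m.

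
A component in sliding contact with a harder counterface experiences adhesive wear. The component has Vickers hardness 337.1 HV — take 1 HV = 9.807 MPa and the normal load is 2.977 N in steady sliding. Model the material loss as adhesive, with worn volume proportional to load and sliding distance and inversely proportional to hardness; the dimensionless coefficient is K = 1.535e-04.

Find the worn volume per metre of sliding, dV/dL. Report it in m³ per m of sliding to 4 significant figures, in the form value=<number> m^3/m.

The computation holds exact precision — printed values are rounded; rounded just once, at four significant figures.
Convert: Hardness H = 337.1 HV × 9.807 MPa/HV = 3306 MPa = 3.306e+09 Pa.
Collected in SI base units: W = 2.977 N, H = 3.306e+09 Pa, K = 1.535e-04.
Sliding wear rate dV/dL = K·W/H: 1.535e-04 · 2.977 / 3.306e+09 = 1.382e-13 m³/m.

value=1.382e-13 m^3/m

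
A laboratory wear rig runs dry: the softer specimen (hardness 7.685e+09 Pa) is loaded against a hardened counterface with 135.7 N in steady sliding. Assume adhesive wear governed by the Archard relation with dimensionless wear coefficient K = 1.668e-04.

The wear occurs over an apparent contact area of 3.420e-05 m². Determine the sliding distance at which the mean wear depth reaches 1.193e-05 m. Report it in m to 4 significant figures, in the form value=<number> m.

Intermediates are shown rounded; each operation holds exact precision, and a single final rounding: 4 significant figures.
Collected in SI base units: W = 135.7 N, H = 7.685e+09 Pa, K = 1.668e-04.
Limit volume V_lim = h_lim·A = 1.193e-05 · 3.420e-05 = 4.080e-10 m³.
Thus life L = V_lim·H/(K·W) = 4.080e-10 · 7.685e+09 / (1.668e-04 · 135.7) = 138.5 m.

value=138.5 m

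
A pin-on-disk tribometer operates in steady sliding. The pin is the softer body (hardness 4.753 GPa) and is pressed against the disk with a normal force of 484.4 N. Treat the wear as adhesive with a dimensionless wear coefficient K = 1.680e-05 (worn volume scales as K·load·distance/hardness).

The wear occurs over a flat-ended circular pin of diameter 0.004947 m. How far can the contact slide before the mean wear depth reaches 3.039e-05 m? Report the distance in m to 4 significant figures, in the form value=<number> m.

Intermediates appear rounded. Every step carries full float precision; rounded just once, at four significant digits.
Hardness H = 4.753 GPa = 4.753e+09 Pa.
Contact area A = π·d²/4 = π·(0.004947 m)²/4 = 1.922e-05 m².
In SI base units: W = 484.4 N, H = 4.753e+09 Pa, K = 1.680e-05.
Allowed volume V_lim = h_lim·A = 3.039e-05 · 1.922e-05 = 5.841e-10 m³.
Inverting, life L = V_lim·H/(K·W) = 5.841e-10 · 4.753e+09 / (1.680e-05 · 484.4) = 341.2 m.

value=341.2 m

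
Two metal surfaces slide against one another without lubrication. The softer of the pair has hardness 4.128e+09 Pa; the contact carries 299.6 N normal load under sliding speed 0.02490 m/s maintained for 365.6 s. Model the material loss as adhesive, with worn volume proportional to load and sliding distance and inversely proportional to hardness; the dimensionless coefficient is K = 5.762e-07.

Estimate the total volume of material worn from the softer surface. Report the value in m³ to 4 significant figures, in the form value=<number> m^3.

Intermediates appear rounded; each operation keeps full float precision; one last rounding: 4 significant digits.
The distance L = v·t = 0.02490 m/s × 365.6 s = 9.103 m.
As SI base values: W = 299.6 N, H = 4.128e+09 Pa, K = 5.762e-07.
Archard relation: V = K·W·L/H = 5.762e-07 · 299.6 · 9.103 / 4.128e+09 = 3.807e-13 m³.

value=3.807e-13 m^3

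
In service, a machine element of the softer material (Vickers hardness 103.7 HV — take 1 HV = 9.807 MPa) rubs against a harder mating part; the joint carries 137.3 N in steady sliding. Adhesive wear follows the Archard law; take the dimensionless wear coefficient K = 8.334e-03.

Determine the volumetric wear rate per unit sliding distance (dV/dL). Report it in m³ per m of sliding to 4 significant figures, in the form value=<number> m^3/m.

All working math carries exact precision — printed values are rounded, and a single final rounding, at 4 significant digits.
Convert: Hardness H = 103.7 HV × 9.807 MPa/HV = 1017 MPa = 1.017e+09 Pa.
Working in SI base units: W = 137.3 N, H = 1.017e+09 Pa, K = 8.334e-03.
The wear rate dV/dL = K·W/H, so: 8.334e-03 · 137.3 / 1.017e+09 = 1.125e-09 m³/m.

value=1.125e-09 m^3/m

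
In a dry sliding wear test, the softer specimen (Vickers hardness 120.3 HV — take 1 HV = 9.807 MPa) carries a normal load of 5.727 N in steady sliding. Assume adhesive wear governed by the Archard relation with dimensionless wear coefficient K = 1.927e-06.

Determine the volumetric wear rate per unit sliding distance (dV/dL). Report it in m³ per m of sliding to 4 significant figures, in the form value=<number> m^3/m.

Intermediates are displayed rounded; all working math runs at full float precision — one final rounding to 4 significant digits.
Hardness H = 120.3 HV × 9.807 MPa/HV = 1180 MPa = 1.180e+09 Pa.
SI base units throughout: W = 5.727 N, H = 1.180e+09 Pa, K = 1.927e-06.
Rate of wear dV/dL = K·W/H (independent of L): 1.927e-06 · 5.727 / 1.180e+09 = 9.354e-15 m³/m.

value=9.354e-15 m^3/m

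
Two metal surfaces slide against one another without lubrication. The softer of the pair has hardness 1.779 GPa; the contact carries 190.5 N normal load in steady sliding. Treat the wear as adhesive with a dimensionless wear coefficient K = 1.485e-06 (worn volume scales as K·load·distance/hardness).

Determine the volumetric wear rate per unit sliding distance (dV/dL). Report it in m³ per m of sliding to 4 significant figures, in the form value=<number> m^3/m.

Each operation runs at full float precision — the intermediates appear rounded; a single final rounding to four significant digits.
Convert: Hardness H = 1.779 GPa = 1.779e+09 Pa.
In SI base units, W = 190.5 N, H = 1.779e+09 Pa, K = 1.485e-06.
The wear rate dV/dL = K·W/H (independent of L): 1.485e-06 · 190.5 / 1.779e+09 = 1.590e-13 m³/m.

value=1.590e-13 m^3/m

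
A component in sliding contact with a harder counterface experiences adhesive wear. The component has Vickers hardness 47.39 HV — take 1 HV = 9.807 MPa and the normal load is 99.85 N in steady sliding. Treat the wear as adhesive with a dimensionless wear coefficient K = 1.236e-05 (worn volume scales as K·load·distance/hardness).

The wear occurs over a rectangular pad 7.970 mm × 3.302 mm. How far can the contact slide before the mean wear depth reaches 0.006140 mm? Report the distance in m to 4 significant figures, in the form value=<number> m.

value=60.85 m

Intermediate values are printed rounded, and the computation carries exact precision, and rounded just once to 4 significant figures.
Convert: Hardness H = 47.39 HV × 9.807 MPa/HV = 464.8 MPa = 4.648e+08 Pa.
Convert: Pad sides 7.970 mm × 3.302 mm = 0.007970 m × 0.003302 m. Contact area A = 0.007970 m × 0.003302 m = 2.632e-05 m².
Convert: Depth limit h_lim = 0.006140 mm = 6.140e-06 m.
In SI base units, W = 99.85 N, H = 4.648e+08 Pa, K = 1.236e-05.
Volume at the limit: V_lim = h_lim·A = 6.140e-06 · 2.632e-05 = 1.616e-10 m³.
So the life L = V_lim·H/(K·W) = 1.616e-10 · 4.648e+08 / (1.236e-05 · 99.85) = 60.85 m.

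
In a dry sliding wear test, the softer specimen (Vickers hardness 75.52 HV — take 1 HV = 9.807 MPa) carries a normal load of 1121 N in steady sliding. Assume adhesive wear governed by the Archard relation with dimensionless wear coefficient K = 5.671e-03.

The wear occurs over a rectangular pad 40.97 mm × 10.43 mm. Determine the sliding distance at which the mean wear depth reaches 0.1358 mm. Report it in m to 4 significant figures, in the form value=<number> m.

All arithmetic carries full float precision. Shown intermediates are rounded — a lone final rounding, at 4 significant figures.
Hardness H = 75.52 HV × 9.807 MPa/HV = 740.6 MPa = 7.406e+08 Pa.
Pad sides 40.97 mm × 10.43 mm = 0.04097 m × 0.01043 m. Contact area A = 0.04097 m × 0.01043 m = 4.273e-04 m².
Depth limit h_lim = 0.1358 mm = 1.358e-04 m.
SI base units throughout: W = 1121 N, H = 7.406e+08 Pa, K = 5.671e-03.
Wearable volume V_lim = h_lim·A = 1.358e-04 · 4.273e-04 = 5.803e-08 m³.
Life L = V_lim·H/(K·W) = 5.803e-08 · 7.406e+08 / (5.671e-03 · 1121) = 6.761 m.

value=6.761 m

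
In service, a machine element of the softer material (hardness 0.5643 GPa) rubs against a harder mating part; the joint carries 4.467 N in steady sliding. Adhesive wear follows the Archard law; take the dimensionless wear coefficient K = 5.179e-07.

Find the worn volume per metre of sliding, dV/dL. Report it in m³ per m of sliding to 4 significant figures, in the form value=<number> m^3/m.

value=4.100e-15 m^3/m

Intermediate values are displayed rounded; every step holds full precision; one final rounding: 4 significant digits.
Hardness H = 0.5643 GPa = 5.643e+08 Pa.
Restated in SI base units: W = 4.467 N, H = 5.643e+08 Pa, K = 5.179e-07.
Sliding wear rate dV/dL = K·W/H: 5.179e-07 · 4.467 / 5.643e+08 = 4.100e-15 m³/m.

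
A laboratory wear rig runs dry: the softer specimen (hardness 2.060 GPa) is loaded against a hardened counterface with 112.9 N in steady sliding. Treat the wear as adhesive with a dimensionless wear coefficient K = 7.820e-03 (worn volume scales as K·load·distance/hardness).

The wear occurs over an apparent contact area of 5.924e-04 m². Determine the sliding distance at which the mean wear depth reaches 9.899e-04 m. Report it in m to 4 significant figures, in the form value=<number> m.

Intermediates are shown rounded. The algebra holds full float precision. Rounded once at the end: four significant digits.
Convert: Hardness H = 2.060 GPa = 2.060e+09 Pa.
As SI base values: W = 112.9 N, H = 2.060e+09 Pa, K = 7.820e-03.
Volume at the limit: V_lim = h_lim·A = 9.899e-04 · 5.924e-04 = 5.864e-07 m³.
Sliding life L = V_lim·H/(K·W) = 5.864e-07 · 2.060e+09 / (7.820e-03 · 112.9) = 1368 m.

value=1368 m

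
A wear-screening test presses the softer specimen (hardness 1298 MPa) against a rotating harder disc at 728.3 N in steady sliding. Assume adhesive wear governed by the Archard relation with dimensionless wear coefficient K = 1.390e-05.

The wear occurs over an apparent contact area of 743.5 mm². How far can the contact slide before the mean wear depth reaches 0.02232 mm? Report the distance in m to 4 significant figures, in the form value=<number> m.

value=2128 m

The algebra runs at full precision; the intermediates appear rounded, and one final rounding, at four significant figures.
Hardness H = 1298 MPa = 1.298e+09 Pa.
Contact area A = 743.5 mm² = 7.435e-04 m².
Depth limit h_lim = 0.02232 mm = 2.232e-05 m.
In SI base units: W = 728.3 N, H = 1.298e+09 Pa, K = 1.390e-05.
Wearable volume V_lim = h_lim·A = 2.232e-05 · 7.435e-04 = 1.659e-08 m³.
Life L = V_lim·H/(K·W) = 1.659e-08 · 1.298e+09 / (1.390e-05 · 728.3) = 2128 m.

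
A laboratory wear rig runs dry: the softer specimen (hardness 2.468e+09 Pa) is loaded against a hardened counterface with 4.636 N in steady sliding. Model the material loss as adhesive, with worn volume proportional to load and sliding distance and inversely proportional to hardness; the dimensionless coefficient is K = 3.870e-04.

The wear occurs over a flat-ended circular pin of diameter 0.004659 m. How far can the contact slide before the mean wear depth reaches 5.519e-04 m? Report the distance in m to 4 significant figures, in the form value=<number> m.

The algebra keeps full float precision, and intermediates are displayed rounded; a single final rounding: 4 significant figures.
Contact area A = π·d²/4 = π·(0.004659 m)²/4 = 1.705e-05 m².
As SI base values: W = 4.636 N, H = 2.468e+09 Pa, K = 3.870e-04.
Allowed volume V_lim = h_lim·A = 5.519e-04 · 1.705e-05 = 9.409e-09 m³.
Thus life L = V_lim·H/(K·W) = 9.409e-09 · 2.468e+09 / (3.870e-04 · 4.636) = 1.294e+04 m.

value=1.294e+04 m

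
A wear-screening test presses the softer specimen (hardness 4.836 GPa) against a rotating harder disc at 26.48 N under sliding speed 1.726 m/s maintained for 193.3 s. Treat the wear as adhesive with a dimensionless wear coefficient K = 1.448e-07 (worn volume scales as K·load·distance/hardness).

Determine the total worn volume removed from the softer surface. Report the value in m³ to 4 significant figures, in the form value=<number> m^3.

The algebra keeps exact precision — shown intermediates are rounded. Rounded just once, at four significant figures.
Convert: Distance covered L = v·t = 1.726 m/s × 193.3 s = 333.6 m.
Convert: Hardness H = 4.836 GPa = 4.836e+09 Pa.
Restated in SI base units: W = 26.48 N, H = 4.836e+09 Pa, K = 1.448e-07.
The Archard volume V = K·W·L/H = 1.448e-07 · 26.48 · 333.6 / 4.836e+09 = 2.645e-13 m³.

value=2.645e-13 m^3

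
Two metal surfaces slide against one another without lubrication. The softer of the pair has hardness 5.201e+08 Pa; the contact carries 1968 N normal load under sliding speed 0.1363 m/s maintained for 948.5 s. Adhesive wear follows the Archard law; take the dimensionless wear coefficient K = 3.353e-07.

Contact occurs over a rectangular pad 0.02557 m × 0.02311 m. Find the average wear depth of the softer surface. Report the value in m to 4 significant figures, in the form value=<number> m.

The intermediates are displayed rounded — all working math keeps exact precision. Rounded just once: 4 significant digits.
Path length L = v·t = 0.1363 m/s × 948.5 s = 129.3 m.
Contact area A = 0.02557 m × 0.02311 m = 5.909e-04 m².
In SI base units, W = 1968 N, H = 5.201e+08 Pa, K = 3.353e-07.
Volume removed: V = K·W·L/H = 3.353e-07 · 1968 · 129.3 / 5.201e+08 = 1.640e-10 m³.
Depth of wear h = V/A = 1.640e-10 / 5.909e-04 = 2.776e-07 m.

value=2.776e-07 m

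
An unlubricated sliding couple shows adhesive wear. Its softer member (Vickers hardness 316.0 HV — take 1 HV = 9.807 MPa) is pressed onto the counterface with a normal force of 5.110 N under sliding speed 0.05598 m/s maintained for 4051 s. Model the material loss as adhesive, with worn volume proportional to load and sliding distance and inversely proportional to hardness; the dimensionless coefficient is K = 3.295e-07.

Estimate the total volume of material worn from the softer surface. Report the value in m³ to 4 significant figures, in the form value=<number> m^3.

Intermediates are shown rounded — the algebra holds full float precision; rounded once at the end to four significant figures.
Total distance L = v·t = 0.05598 m/s × 4051 s = 226.8 m.
Hardness H = 316.0 HV × 9.807 MPa/HV = 3099 MPa = 3.099e+09 Pa.
Working in SI base units: W = 5.110 N, H = 3.099e+09 Pa, K = 3.295e-07.
Archard relation: V = K·W·L/H = 3.295e-07 · 5.110 · 226.8 / 3.099e+09 = 1.232e-13 m³.

value=1.232e-13 m^3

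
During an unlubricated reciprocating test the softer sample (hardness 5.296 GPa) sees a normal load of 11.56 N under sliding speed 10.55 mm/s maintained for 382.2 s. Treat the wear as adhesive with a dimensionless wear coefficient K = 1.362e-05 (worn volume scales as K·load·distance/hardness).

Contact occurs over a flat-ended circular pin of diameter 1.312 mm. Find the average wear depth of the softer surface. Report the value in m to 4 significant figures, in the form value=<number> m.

Intermediate values are displayed rounded, and the algebra runs at full precision; one final rounding to four significant figures.
Sliding speed v = 10.55 mm/s = 0.01055 m/s. Distance L = v·t = 0.01055 m/s × 382.2 s = 4.032 m.
Hardness H = 5.296 GPa = 5.296e+09 Pa.
Pin diameter d = 1.312 mm = 0.001312 m. Contact area A = π·d²/4 = π·(0.001312 m)²/4 = 1.352e-06 m².
As SI base values: W = 11.56 N, H = 5.296e+09 Pa, K = 1.362e-05.
Archard volume V = K·W·L/H = 1.362e-05 · 11.56 · 4.032 / 5.296e+09 = 1.199e-13 m³.
Average depth h = V/A = 1.199e-13 / 1.352e-06 = 8.867e-08 m.

value=8.867e-08 m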